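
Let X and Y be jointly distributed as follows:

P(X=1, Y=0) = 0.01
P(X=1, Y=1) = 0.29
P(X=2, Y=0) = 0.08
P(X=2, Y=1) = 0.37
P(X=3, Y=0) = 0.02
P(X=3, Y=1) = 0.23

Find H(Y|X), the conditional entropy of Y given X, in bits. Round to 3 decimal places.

0.468 bits

Chain rule: H(Y|X) = H(X,Y) − H(X).
Marginals: p(X) = (0.3000, 0.4500, 0.2500), p(Y) = (0.1100, 0.8900).
H(X,Y) = 2.0071 bits; H(X) = 1.5395 bits.
H(Y|X) = 2.0071 − 1.5395 = 0.468 bits.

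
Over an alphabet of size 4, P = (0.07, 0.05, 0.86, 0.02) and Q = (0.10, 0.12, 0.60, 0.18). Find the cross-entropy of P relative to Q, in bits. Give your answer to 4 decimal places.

1.0687 bits

H(P,Q) = −Σ p·log₂ q.
  −0.07·log₂(0.10) = 0.23253
  −0.05·log₂(0.12) = 0.15294
  −0.86·log₂(0.60) = 0.63379
  −0.02·log₂(0.18) = 0.04948
H(P,Q) = 1.0687 bits.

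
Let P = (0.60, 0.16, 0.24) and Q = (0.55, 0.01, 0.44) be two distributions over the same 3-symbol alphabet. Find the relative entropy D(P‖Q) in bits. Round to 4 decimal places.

D(P‖Q) = Σ p·log₂(p/q).
  0.60·log₂(0.60/0.55) = 0.07532
  0.16·log₂(0.16/0.01) = 0.64000
  0.24·log₂(0.24/0.44) = -0.20987
D(P‖Q) = 0.5054 bits.

0.5054 bits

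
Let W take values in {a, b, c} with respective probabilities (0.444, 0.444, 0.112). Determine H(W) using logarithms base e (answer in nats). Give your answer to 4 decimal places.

0.9662 nats

H(W) = −Σ p·ln p.
  −(0.444)·ln(0.444) = 0.36050
  −(0.444)·ln(0.444) = 0.36050
  −(0.112)·ln(0.112) = 0.24520
Sum: 0.36050 + 0.36050 + 0.24520 = 0.9662 nats.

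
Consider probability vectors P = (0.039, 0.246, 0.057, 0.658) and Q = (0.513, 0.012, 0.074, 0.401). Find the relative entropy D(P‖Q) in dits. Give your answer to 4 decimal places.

0.4141 dits

D(P‖Q) = Σ p·log₁₀(p/q).
  0.039·log₁₀(0.039/0.513) = -0.04364
  0.246·log₁₀(0.246/0.012) = 0.32269
  0.057·log₁₀(0.057/0.074) = -0.00646
  0.658·log₁₀(0.658/0.401) = 0.14152
D(P‖Q) = 0.4141 dits.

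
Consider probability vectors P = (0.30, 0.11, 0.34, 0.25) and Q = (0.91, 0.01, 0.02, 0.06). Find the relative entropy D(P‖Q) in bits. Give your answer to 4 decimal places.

D(P‖Q) = Σ p·log₂(p/q).
  0.30·log₂(0.30/0.91) = -0.48027
  0.11·log₂(0.11/0.01) = 0.38054
  0.34·log₂(0.34/0.02) = 1.38974
  0.25·log₂(0.25/0.06) = 0.51472
D(P‖Q) = 1.8047 bits.

1.8047 bits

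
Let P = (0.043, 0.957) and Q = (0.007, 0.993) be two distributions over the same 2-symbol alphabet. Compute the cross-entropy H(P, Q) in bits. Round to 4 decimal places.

0.3175 bits

H(P,Q) = −Σ p·log₂ q.
  −0.043·log₂(0.007) = 0.30781
  −0.957·log₂(0.993) = 0.00970
H(P,Q) = 0.3175 bits.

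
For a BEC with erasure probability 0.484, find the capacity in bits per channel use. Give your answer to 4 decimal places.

Binary erasure channel: capacity C = 1 − ε.
C = 1 − 0.484 = 0.5160 bits per channel use.

0.5160 bits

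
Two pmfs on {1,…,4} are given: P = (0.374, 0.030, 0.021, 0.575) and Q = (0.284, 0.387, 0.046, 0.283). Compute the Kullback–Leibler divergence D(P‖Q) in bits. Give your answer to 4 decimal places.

0.6022 bits

D(P‖Q) = Σ p·log₂(p/q).
  0.374·log₂(0.374/0.284) = 0.14853
  0.030·log₂(0.030/0.387) = -0.11068
  0.021·log₂(0.021/0.046) = -0.02376
  0.575·log₂(0.575/0.283) = 0.58809
D(P‖Q) = 0.6022 bits.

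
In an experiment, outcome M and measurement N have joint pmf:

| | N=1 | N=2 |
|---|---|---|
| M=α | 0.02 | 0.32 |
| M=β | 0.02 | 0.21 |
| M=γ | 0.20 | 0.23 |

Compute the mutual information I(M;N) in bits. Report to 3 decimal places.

Marginals: p(M) = (0.3400, 0.2300, 0.4300), p(N) = (0.2400, 0.7600).
I(M;N) = H(M) + H(N) − H(M,N).
H(M) = 1.5404, H(N) = 0.7950, H(M,N) = 2.1767.
I(M;N) = 1.5404 + 0.7950 − 2.1767 = 0.159 bits.

0.159 bits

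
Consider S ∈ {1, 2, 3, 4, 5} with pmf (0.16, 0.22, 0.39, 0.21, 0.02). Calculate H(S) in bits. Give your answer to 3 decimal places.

2.019 bits

H(S) = −Σ p·log₂ p.
  −(0.16)·log₂(0.16) = 0.4230
  −(0.22)·log₂(0.22) = 0.4806
  −(0.39)·log₂(0.39) = 0.5298
  −(0.21)·log₂(0.21) = 0.4728
  −(0.02)·log₂(0.02) = 0.1129
Sum: 0.4230 + 0.4806 + 0.5298 + 0.4728 + 0.1129 = 2.019 bits.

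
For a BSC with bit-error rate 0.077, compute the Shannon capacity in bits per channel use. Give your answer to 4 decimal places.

Binary symmetric channel: C = 1 − h₂(ε) where h₂ is the binary entropy function.
h₂(0.077) = −0.077·log₂0.077 − 0.923·log₂0.923 = 0.3915.
C = 1 − 0.3915 = 0.6085 bits per channel use.

0.6085 bits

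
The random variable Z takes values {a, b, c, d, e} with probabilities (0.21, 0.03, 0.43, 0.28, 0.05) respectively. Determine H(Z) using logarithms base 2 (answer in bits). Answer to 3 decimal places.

1.878 bits

H(Z) = −Σ p·log₂ p.
  −(0.21)·log₂(0.21) = 0.4728
  −(0.03)·log₂(0.03) = 0.1518
  −(0.43)·log₂(0.43) = 0.5236
  −(0.28)·log₂(0.28) = 0.5142
  −(0.05)·log₂(0.05) = 0.2161
Sum: 0.4728 + 0.1518 + 0.5236 + 0.5142 + 0.2161 = 1.878 bits.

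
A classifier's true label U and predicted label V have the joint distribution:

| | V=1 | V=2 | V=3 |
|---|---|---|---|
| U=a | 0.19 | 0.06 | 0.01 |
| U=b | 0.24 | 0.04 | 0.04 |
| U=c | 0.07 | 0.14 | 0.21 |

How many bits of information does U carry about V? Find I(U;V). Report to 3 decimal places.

0.287 bits

Marginals: p(U) = (0.2600, 0.3200, 0.4200), p(V) = (0.5000, 0.2400, 0.2600).
I(U;V) = Σ p(x,y)·log₂[p(x,y)/(p(x)p(y))].
  (a,1): 0.19·log₂(1.4615) = 0.1040
  (a,2): 0.06·log₂(0.9615) = -0.0034
  (a,3): 0.01·log₂(0.1479) = -0.0276
  (b,1): 0.24·log₂(1.5000) = 0.1404
  (b,2): 0.04·log₂(0.5208) = -0.0376
  (b,3): 0.04·log₂(0.4808) = -0.0423
  (c,1): 0.07·log₂(0.3333) = -0.1109
  (c,2): 0.14·log₂(1.3889) = 0.0664
  (c,3): 0.21·log₂(1.9231) = 0.1981
Sum = 0.287 bits.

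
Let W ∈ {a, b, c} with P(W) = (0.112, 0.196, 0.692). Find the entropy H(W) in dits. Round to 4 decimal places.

0.3559 dits

H(W) = −Σ p·log₁₀ p.
  −(0.112)·log₁₀(0.112) = 0.10649
  −(0.196)·log₁₀(0.196) = 0.13872
  −(0.692)·log₁₀(0.692) = 0.11065
Sum: 0.10649 + 0.13872 + 0.11065 = 0.3559 dits.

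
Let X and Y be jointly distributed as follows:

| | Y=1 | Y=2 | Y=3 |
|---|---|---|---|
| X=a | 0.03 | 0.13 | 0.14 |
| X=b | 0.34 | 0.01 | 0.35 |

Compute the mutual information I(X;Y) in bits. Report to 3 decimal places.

Marginals: p(X) = (0.3000, 0.7000), p(Y) = (0.3700, 0.1400, 0.4900).
I(X;Y) = H(X) + H(Y) − H(X,Y).
H(X) = 0.8813, H(Y) = 1.4321, H(X,Y) = 2.0572.
I(X;Y) = 0.8813 + 1.4321 − 2.0572 = 0.256 bits.

0.256 bits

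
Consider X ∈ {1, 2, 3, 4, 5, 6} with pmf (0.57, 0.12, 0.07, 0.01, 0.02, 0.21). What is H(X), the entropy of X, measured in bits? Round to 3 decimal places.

1.750 bits

H(X) = −Σ p·log₂ p.
  −(0.57)·log₂(0.57) = 0.4623
  −(0.12)·log₂(0.12) = 0.3671
  −(0.07)·log₂(0.07) = 0.2686
  −(0.01)·log₂(0.01) = 0.0664
  −(0.02)·log₂(0.02) = 0.1129
  −(0.21)·log₂(0.21) = 0.4728
Sum: 0.4623 + 0.3671 + 0.2686 + 0.0664 + 0.1129 + 0.4728 = 1.750 bits.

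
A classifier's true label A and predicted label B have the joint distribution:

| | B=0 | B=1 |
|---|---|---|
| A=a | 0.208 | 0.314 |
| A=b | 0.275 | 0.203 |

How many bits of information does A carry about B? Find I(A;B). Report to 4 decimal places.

0.0227 bits

Marginals: p(A) = (0.5220, 0.4780), p(B) = (0.4830, 0.5170).
I(A;B) = H(A) + H(B) − H(A,B).
H(A) = 0.9986, H(B) = 0.9992, H(A,B) = 1.9751.
I(A;B) = 0.9986 + 0.9992 − 1.9751 = 0.0227 bits.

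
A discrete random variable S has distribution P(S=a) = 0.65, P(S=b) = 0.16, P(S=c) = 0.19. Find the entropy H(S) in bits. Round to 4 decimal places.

1.2822 bits

H(S) = −Σ p·log₂ p.
  −(0.65)·log₂(0.65) = 0.40397
  −(0.16)·log₂(0.16) = 0.42302
  −(0.19)·log₂(0.19) = 0.45523
Sum: 0.40397 + 0.42302 + 0.45523 = 1.2822 bits.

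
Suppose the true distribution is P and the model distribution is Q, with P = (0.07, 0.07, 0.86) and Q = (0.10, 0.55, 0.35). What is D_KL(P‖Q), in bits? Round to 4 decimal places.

D(P‖Q) = Σ p·log₂(p/q).
  0.07·log₂(0.07/0.10) = -0.03602
  0.07·log₂(0.07/0.55) = -0.20818
  0.86·log₂(0.86/0.35) = 1.11540
D(P‖Q) = 0.8712 bits.

0.8712 bits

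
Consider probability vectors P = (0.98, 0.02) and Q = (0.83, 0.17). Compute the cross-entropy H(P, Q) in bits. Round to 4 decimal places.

0.3146 bits

H(P,Q) = −Σ p·log₂ q.
  −0.98·log₂(0.83) = 0.26344
  −0.02·log₂(0.17) = 0.05113
H(P,Q) = 0.3146 bits.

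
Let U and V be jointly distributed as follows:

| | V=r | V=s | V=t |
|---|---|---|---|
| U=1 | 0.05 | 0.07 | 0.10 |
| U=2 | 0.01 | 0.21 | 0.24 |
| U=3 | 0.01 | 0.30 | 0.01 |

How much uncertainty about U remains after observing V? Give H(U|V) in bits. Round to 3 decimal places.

Chain rule: H(U|V) = H(U,V) − H(V).
Marginals: p(U) = (0.2200, 0.4600, 0.3200), p(V) = (0.0700, 0.5800, 0.3500).
H(U,V) = 2.5042 bits; H(V) = 1.2545 bits.
H(U|V) = 2.5042 − 1.2545 = 1.250 bits.

1.250 bits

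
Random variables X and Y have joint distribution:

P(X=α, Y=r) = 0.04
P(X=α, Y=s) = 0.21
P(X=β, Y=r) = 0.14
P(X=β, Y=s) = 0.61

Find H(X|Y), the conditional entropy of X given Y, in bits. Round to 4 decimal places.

Chain rule: H(X|Y) = H(X,Y) − H(Y).
Marginals: p(X) = (0.2500, 0.7500), p(Y) = (0.1800, 0.8200).
H(X,Y) = 1.4907 bits; H(Y) = 0.6801 bits.
H(X|Y) = 1.4907 − 0.6801 = 0.8106 bits.

0.8106 bits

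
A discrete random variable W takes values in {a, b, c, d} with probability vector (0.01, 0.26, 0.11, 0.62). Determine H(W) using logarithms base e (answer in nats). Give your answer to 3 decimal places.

H(W) = −Σ p·ln p.
  −(0.01)·ln(0.01) = 0.0461
  −(0.26)·ln(0.26) = 0.3502
  −(0.11)·ln(0.11) = 0.2428
  −(0.62)·ln(0.62) = 0.2964
Sum: 0.0461 + 0.3502 + 0.2428 + 0.2964 = 0.935 nats.

0.935 nats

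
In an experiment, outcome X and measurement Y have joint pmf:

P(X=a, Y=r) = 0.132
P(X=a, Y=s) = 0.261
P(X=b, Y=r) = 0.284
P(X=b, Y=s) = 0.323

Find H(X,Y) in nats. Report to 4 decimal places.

H(X,Y) = −Σ p(x,y)·ln p(x,y) over all 4 cells.
  cell (a,r): −0.132·ln0.132 = 0.26729
  cell (a,s): −0.261·ln0.261 = 0.35058
  cell (b,r): −0.284·ln0.284 = 0.35749
  cell (b,s): −0.323·ln0.323 = 0.36502
Sum = 1.3404 nats.

1.3404 nats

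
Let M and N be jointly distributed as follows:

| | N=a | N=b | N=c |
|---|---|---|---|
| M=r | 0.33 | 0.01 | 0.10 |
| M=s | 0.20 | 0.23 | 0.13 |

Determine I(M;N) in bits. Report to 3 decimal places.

Marginals: p(M) = (0.4400, 0.5600), p(N) = (0.5300, 0.2400, 0.2300).
I(M;N) = H(M) + H(N) − H(M,N).
H(M) = 0.9896, H(N) = 1.4672, H(M,N) = 2.2612.
I(M;N) = 0.9896 + 1.4672 − 2.2612 = 0.196 bits.

0.196 bits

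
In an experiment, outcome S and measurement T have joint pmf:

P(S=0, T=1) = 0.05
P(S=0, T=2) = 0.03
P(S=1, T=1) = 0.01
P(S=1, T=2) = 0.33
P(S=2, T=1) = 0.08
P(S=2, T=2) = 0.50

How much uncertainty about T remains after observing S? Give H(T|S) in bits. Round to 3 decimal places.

0.477 bits

Marginals: p(S) = (0.0800, 0.3400, 0.5800), p(T) = (0.1400, 0.8600).
H(T|S) = Σ p(S) · H(T|S=·).
  S=0: p=0.0800, H(T|S=0) = 0.9544
  S=1: p=0.3400, H(T|S=1) = 0.1914
  S=2: p=0.5800, H(T|S=2) = 0.5788
Weighted sum = 0.477 bits.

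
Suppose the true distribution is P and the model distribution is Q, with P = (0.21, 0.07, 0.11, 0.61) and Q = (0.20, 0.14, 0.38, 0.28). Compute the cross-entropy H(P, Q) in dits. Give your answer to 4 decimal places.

0.5900 dits

H(P,Q) = −Σ p·log₁₀ q.
  −0.21·log₁₀(0.20) = 0.14678
  −0.07·log₁₀(0.14) = 0.05977
  −0.11·log₁₀(0.38) = 0.04622
  −0.61·log₁₀(0.28) = 0.33723
H(P,Q) = 0.5900 dits.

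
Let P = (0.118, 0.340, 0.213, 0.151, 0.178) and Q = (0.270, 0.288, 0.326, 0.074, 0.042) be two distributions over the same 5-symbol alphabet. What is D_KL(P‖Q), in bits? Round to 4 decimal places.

0.3359 bits

D(P‖Q) = Σ p·log₂(p/q).
  0.118·log₂(0.118/0.270) = -0.14091
  0.340·log₂(0.340/0.288) = 0.08142
  0.213·log₂(0.213/0.326) = -0.13079
  0.151·log₂(0.151/0.074) = 0.15537
  0.178·log₂(0.178/0.042) = 0.37085
D(P‖Q) = 0.3359 bits.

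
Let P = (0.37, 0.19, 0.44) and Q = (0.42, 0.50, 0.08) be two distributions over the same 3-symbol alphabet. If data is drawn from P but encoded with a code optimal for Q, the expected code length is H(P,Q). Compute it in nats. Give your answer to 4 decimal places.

H(P,Q) = −Σ p·ln q.
  −0.37·ln(0.42) = 0.32098
  −0.19·ln(0.50) = 0.13170
  −0.44·ln(0.08) = 1.11132
H(P,Q) = 1.5640 nats.

1.5640 nats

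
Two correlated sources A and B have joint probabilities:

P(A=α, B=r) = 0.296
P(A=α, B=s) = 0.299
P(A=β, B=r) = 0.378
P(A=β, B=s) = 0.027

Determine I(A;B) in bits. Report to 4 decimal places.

Marginals: p(A) = (0.5950, 0.4050), p(B) = (0.6740, 0.3260).
I(A;B) = Σ p(x,y)·log₂[p(x,y)/(p(x)p(y))].
  (α,r): 0.296·log₂(0.7381) = -0.12968
  (α,s): 0.299·log₂(1.5415) = 0.18667
  (β,r): 0.378·log₂(1.3848) = 0.17753
  (β,s): 0.027·log₂(0.2045) = -0.06183
Sum = 0.1727 bits.

0.1727 bits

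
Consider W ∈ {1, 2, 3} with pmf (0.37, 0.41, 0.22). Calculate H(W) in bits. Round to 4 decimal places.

H(W) = −Σ p·log₂ p.
  −(0.37)·log₂(0.37) = 0.53073
  −(0.41)·log₂(0.41) = 0.52738
  −(0.22)·log₂(0.22) = 0.48057
Sum: 0.53073 + 0.52738 + 0.48057 = 1.5387 bits.

1.5387 bits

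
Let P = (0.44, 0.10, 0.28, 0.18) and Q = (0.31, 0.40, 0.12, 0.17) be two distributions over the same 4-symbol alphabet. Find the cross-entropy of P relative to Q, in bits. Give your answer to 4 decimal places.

2.1923 bits

H(P,Q) = −Σ p·log₂ q.
  −0.44·log₂(0.31) = 0.74345
  −0.10·log₂(0.40) = 0.13219
  −0.28·log₂(0.12) = 0.85649
  −0.18·log₂(0.17) = 0.46015
H(P,Q) = 2.1923 bits.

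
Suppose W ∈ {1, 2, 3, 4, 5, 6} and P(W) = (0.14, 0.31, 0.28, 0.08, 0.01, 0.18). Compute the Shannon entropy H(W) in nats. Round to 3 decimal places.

1.552 nats

H(W) = −Σ p·ln p.
  −(0.14)·ln(0.14) = 0.2753
  −(0.31)·ln(0.31) = 0.3631
  −(0.28)·ln(0.28) = 0.3564
  −(0.08)·ln(0.08) = 0.2021
  −(0.01)·ln(0.01) = 0.0461
  −(0.18)·ln(0.18) = 0.3087
Sum: 0.2753 + 0.3631 + 0.3564 + 0.2021 + 0.0461 + 0.3087 = 1.552 nats.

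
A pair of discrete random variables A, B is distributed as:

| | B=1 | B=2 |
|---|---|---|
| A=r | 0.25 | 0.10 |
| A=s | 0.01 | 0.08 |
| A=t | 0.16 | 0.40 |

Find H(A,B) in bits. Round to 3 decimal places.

H(A,B) = −Σ p(x,y)·log₂ p(x,y) over all 6 cells.
  cell (r,1): −0.25·log₂0.25 = 0.5000
  cell (r,2): −0.10·log₂0.10 = 0.3322
  cell (s,1): −0.01·log₂0.01 = 0.0664
  cell (s,2): −0.08·log₂0.08 = 0.2915
  cell (t,1): −0.16·log₂0.16 = 0.4230
  cell (t,2): −0.40·log₂0.40 = 0.5288
Sum = 2.142 bits.

2.142 bits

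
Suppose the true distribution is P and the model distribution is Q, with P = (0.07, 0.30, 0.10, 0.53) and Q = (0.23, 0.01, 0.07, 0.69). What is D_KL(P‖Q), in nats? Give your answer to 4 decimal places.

D(P‖Q) = Σ p·ln(p/q).
  0.07·ln(0.07/0.23) = -0.08327
  0.30·ln(0.30/0.01) = 1.02036
  0.10·ln(0.10/0.07) = 0.03567
  0.53·ln(0.53/0.69) = -0.13982
D(P‖Q) = 0.8329 nats.

0.8329 nats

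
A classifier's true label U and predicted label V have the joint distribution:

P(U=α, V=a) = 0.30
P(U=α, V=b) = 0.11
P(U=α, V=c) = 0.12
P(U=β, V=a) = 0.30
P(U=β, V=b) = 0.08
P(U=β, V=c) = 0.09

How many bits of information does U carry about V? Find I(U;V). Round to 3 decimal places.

0.004 bits

Marginals: p(U) = (0.5300, 0.4700), p(V) = (0.6000, 0.1900, 0.2100).
I(U;V) = Σ p(x,y)·log₂[p(x,y)/(p(x)p(y))].
  (α,a): 0.30·log₂(0.9434) = -0.0252
  (α,b): 0.11·log₂(1.0924) = 0.0140
  (α,c): 0.12·log₂(1.0782) = 0.0130
  (β,a): 0.30·log₂(1.0638) = 0.0268
  (β,b): 0.08·log₂(0.8959) = -0.0127
  (β,c): 0.09·log₂(0.9119) = -0.0120
Sum = 0.004 bits.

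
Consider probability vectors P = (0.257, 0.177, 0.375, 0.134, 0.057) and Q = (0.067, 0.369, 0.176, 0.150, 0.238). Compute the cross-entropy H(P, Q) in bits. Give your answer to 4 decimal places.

H(P,Q) = −Σ p·log₂ q.
  −0.257·log₂(0.067) = 1.00222
  −0.177·log₂(0.369) = 0.25458
  −0.375·log₂(0.176) = 0.93988
  −0.134·log₂(0.150) = 0.36675
  −0.057·log₂(0.238) = 0.11805
H(P,Q) = 2.6815 bits.

2.6815 bits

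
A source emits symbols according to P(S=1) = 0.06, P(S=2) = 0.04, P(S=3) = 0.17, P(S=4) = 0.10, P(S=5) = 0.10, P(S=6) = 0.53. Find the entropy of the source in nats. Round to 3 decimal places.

1.396 nats

H(S) = −Σ p·ln p.
  −(0.06)·ln(0.06) = 0.1688
  −(0.04)·ln(0.04) = 0.1288
  −(0.17)·ln(0.17) = 0.3012
  −(0.10)·ln(0.10) = 0.2303
  −(0.10)·ln(0.10) = 0.2303
  −(0.53)·ln(0.53) = 0.3365
Sum: 0.1688 + 0.1288 + 0.3012 + 0.2303 + 0.2303 + 0.3365 = 1.396 nats.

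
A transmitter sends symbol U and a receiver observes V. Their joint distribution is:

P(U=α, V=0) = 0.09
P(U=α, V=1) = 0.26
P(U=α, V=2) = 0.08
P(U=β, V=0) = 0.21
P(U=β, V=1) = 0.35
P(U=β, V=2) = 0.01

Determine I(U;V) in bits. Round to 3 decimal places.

Marginals: p(U) = (0.4300, 0.5700), p(V) = (0.3000, 0.6100, 0.0900).
I(U;V) = H(U) + H(V) − H(U,V).
H(U) = 0.9858, H(V) = 1.2687, H(U,V) = 2.1788.
I(U;V) = 0.9858 + 1.2687 − 2.1788 = 0.076 bits.

0.076 bits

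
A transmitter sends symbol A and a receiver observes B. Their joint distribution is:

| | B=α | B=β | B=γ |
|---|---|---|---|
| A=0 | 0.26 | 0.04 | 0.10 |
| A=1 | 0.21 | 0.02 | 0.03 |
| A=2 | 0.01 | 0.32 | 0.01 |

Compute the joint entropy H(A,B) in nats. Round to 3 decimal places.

1.677 nats

H(A,B) = −Σ p(x,y)·ln p(x,y) over all 9 cells.
  cell (0,α): −0.26·ln0.26 = 0.3502
  cell (0,β): −0.04·ln0.04 = 0.1288
  cell (0,γ): −0.10·ln0.10 = 0.2303
  cell (1,α): −0.21·ln0.21 = 0.3277
  cell (1,β): −0.02·ln0.02 = 0.0782
  cell (1,γ): −0.03·ln0.03 = 0.1052
  cell (2,α): −0.01·ln0.01 = 0.0461
  cell (2,β): −0.32·ln0.32 = 0.3646
  cell (2,γ): −0.01·ln0.01 = 0.0461
Sum = 1.677 nats.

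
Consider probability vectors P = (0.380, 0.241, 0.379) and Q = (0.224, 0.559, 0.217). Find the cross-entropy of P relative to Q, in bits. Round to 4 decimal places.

H(P,Q) = −Σ p·log₂ q.
  −0.380·log₂(0.224) = 0.82020
  −0.241·log₂(0.559) = 0.20222
  −0.379·log₂(0.217) = 0.83540
H(P,Q) = 1.8578 bits.

1.8578 bits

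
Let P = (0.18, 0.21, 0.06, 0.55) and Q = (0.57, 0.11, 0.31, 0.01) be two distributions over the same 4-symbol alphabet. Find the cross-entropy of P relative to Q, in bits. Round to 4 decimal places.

4.5702 bits

H(P,Q) = −Σ p·log₂ q.
  −0.18·log₂(0.57) = 0.14597
  −0.21·log₂(0.11) = 0.66873
  −0.06·log₂(0.31) = 0.10138
  −0.55·log₂(0.01) = 3.65412
H(P,Q) = 4.5702 bits.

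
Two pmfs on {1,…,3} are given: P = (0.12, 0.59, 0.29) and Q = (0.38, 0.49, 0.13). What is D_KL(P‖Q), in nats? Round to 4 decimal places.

D(P‖Q) = Σ p·ln(p/q).
  0.12·ln(0.12/0.38) = -0.13832
  0.59·ln(0.59/0.49) = 0.10957
  0.29·ln(0.29/0.13) = 0.23268
D(P‖Q) = 0.2039 nats.

0.2039 nats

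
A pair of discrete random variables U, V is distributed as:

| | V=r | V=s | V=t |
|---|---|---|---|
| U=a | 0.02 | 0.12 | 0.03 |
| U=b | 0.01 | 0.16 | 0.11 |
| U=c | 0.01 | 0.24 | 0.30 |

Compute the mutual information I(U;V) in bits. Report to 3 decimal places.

Marginals: p(U) = (0.1700, 0.2800, 0.5500), p(V) = (0.0400, 0.5200, 0.4400).
I(U;V) = Σ p(x,y)·log₂[p(x,y)/(p(x)p(y))].
  (a,r): 0.02·log₂(2.9412) = 0.0311
  (a,s): 0.12·log₂(1.3575) = 0.0529
  (a,t): 0.03·log₂(0.4011) = -0.0395
  (b,r): 0.01·log₂(0.8929) = -0.0016
  (b,s): 0.16·log₂(1.0989) = 0.0218
  (b,t): 0.11·log₂(0.8929) = -0.0180
  (c,r): 0.01·log₂(0.4545) = -0.0114
  (c,s): 0.24·log₂(0.8392) = -0.0607
  (c,t): 0.30·log₂(1.2397) = 0.0930
Sum = 0.068 bits.

0.068 bits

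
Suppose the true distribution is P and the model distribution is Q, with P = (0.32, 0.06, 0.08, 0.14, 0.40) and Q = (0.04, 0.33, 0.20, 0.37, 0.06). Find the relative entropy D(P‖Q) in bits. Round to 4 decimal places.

1.6052 bits

D(P‖Q) = Σ p·log₂(p/q).
  0.32·log₂(0.32/0.04) = 0.96000
  0.06·log₂(0.06/0.33) = -0.14757
  0.08·log₂(0.08/0.20) = -0.10575
  0.14·log₂(0.14/0.37) = -0.19629
  0.40·log₂(0.40/0.06) = 1.09479
D(P‖Q) = 1.6052 bits.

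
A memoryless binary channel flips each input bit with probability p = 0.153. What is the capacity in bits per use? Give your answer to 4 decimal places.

0.3827 bits

Binary symmetric channel: C = 1 − h₂(ε) where h₂ is the binary entropy function.
h₂(0.153) = −0.153·log₂0.153 − 0.847·log₂0.847 = 0.6173.
C = 1 − 0.6173 = 0.3827 bits per channel use.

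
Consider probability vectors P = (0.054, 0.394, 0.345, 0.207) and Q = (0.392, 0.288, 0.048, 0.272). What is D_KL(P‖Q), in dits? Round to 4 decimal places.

D(P‖Q) = Σ p·log₁₀(p/q).
  0.054·log₁₀(0.054/0.392) = -0.04649
  0.394·log₁₀(0.394/0.288) = 0.05362
  0.345·log₁₀(0.345/0.048) = 0.29552
  0.207·log₁₀(0.207/0.272) = -0.02455
D(P‖Q) = 0.2781 dits.

0.2781 dits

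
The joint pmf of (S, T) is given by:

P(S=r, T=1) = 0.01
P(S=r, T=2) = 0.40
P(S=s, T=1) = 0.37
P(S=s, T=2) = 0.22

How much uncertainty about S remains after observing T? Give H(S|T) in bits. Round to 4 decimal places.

0.6485 bits

Marginals: p(S) = (0.4100, 0.5900), p(T) = (0.3800, 0.6200).
H(S|T) = Σ p(T) · H(S|T=·).
  T=1: p=0.3800, H(S|T=1) = 0.1756
  T=2: p=0.6200, H(S|T=2) = 0.9383
Weighted sum = 0.6485 bits.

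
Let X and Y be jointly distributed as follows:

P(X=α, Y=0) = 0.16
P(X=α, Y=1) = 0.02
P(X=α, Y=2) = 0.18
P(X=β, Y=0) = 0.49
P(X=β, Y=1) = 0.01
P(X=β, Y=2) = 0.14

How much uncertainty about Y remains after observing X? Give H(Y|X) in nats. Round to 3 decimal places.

Chain rule: H(Y|X) = H(X,Y) − H(X).
Marginals: p(X) = (0.3600, 0.6400), p(Y) = (0.6500, 0.0300, 0.3200).
H(X,Y) = 1.3510 nats; H(X) = 0.6534 nats.
H(Y|X) = 1.3510 − 0.6534 = 0.698 nats.

0.698 nats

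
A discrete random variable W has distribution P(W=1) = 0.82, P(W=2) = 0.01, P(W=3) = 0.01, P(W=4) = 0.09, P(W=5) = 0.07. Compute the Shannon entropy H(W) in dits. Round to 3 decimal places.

0.286 dits

H(W) = −Σ p·log₁₀ p.
  −(0.82)·log₁₀(0.82) = 0.0707
  −(0.01)·log₁₀(0.01) = 0.0200
  −(0.01)·log₁₀(0.01) = 0.0200
  −(0.09)·log₁₀(0.09) = 0.0941
  −(0.07)·log₁₀(0.07) = 0.0808
Sum: 0.0707 + 0.0200 + 0.0200 + 0.0941 + 0.0808 = 0.286 dits.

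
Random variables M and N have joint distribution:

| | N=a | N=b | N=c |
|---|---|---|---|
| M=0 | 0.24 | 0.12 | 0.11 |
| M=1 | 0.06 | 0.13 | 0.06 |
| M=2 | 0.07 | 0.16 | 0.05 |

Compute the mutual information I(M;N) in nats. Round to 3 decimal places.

0.053 nats

Marginals: p(M) = (0.4700, 0.2500, 0.2800), p(N) = (0.3700, 0.4100, 0.2200).
I(M;N) = Σ p(x,y)·ln[p(x,y)/(p(x)p(y))].
  (0,a): 0.24·ln(1.3801) = 0.0773
  (0,b): 0.12·ln(0.6227) = -0.0568
  (0,c): 0.11·ln(1.0638) = 0.0068
  (1,a): 0.06·ln(0.6486) = -0.0260
  (1,b): 0.13·ln(1.2683) = 0.0309
  (1,c): 0.06·ln(1.0909) = 0.0052
  (2,a): 0.07·ln(0.6757) = -0.0274
  (2,b): 0.16·ln(1.3937) = 0.0531
  (2,c): 0.05·ln(0.8117) = -0.0104
Sum = 0.053 nats.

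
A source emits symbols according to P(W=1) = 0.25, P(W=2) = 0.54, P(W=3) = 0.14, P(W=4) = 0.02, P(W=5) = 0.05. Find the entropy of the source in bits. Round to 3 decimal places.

1.706 bits

H(W) = −Σ p·log₂ p.
  −(0.25)·log₂(0.25) = 0.5000
  −(0.54)·log₂(0.54) = 0.4800
  −(0.14)·log₂(0.14) = 0.3971
  −(0.02)·log₂(0.02) = 0.1129
  −(0.05)·log₂(0.05) = 0.2161
Sum: 0.5000 + 0.4800 + 0.3971 + 0.1129 + 0.2161 = 1.706 bits.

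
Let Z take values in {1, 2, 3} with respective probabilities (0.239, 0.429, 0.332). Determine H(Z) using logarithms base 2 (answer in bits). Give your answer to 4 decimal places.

H(Z) = −Σ p·log₂ p.
  −(0.239)·log₂(0.239) = 0.49352
  −(0.429)·log₂(0.429) = 0.52379
  −(0.332)·log₂(0.332) = 0.52813
Sum: 0.49352 + 0.52379 + 0.52813 = 1.5454 bits.

1.5454 bits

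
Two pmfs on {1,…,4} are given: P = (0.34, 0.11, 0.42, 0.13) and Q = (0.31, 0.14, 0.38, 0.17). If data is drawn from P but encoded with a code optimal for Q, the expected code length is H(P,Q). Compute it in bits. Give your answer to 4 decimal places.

H(P,Q) = −Σ p·log₂ q.
  −0.34·log₂(0.31) = 0.57448
  −0.11·log₂(0.14) = 0.31202
  −0.42·log₂(0.38) = 0.58629
  −0.13·log₂(0.17) = 0.33233
H(P,Q) = 1.8051 bits.

1.8051 bits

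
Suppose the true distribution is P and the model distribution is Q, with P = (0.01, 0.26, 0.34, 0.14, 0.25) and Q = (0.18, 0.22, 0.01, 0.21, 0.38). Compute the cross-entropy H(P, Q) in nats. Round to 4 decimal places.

2.4370 nats

H(P,Q) = −Σ p·ln q.
  −0.01·ln(0.18) = 0.01715
  −0.26·ln(0.22) = 0.39367
  −0.34·ln(0.01) = 1.56576
  −0.14·ln(0.21) = 0.21849
  −0.25·ln(0.38) = 0.24190
H(P,Q) = 2.4370 nats.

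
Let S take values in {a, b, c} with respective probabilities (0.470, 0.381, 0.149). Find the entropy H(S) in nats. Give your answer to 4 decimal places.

H(S) = −Σ p·ln p.
  −(0.470)·ln(0.470) = 0.35486
  −(0.381)·ln(0.381) = 0.36765
  −(0.149)·ln(0.149) = 0.28367
Sum: 0.35486 + 0.36765 + 0.28367 = 1.0062 nats.

1.0062 nats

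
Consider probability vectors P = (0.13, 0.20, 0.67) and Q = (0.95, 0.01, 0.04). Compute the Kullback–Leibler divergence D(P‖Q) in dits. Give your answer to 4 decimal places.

D(P‖Q) = Σ p·log₁₀(p/q).
  0.13·log₁₀(0.13/0.95) = -0.11229
  0.20·log₁₀(0.20/0.01) = 0.26021
  0.67·log₁₀(0.67/0.04) = 0.82009
D(P‖Q) = 0.9680 dits.

0.9680 dits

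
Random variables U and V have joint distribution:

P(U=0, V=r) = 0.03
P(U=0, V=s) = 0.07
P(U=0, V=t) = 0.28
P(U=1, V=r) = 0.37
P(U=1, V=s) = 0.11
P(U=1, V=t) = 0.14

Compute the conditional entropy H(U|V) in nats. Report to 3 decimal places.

0.494 nats

Chain rule: H(U|V) = H(U,V) − H(V).
Marginals: p(U) = (0.3800, 0.6200), p(V) = (0.4000, 0.1800, 0.4200).
H(U,V) = 1.5337 nats; H(V) = 1.0395 nats.
H(U|V) = 1.5337 − 1.0395 = 0.494 nats.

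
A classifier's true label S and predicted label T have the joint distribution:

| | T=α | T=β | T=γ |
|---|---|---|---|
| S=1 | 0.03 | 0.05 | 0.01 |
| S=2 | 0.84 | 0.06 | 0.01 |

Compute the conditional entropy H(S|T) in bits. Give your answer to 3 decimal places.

0.318 bits

Marginals: p(S) = (0.0900, 0.9100), p(T) = (0.8700, 0.1100, 0.0200).
H(S|T) = Σ p(T) · H(S|T=·).
  T=α: p=0.8700, H(S|T=α) = 0.2164
  T=β: p=0.1100, H(S|T=β) = 0.9940
  T=γ: p=0.0200, H(S|T=γ) = 1.0000
Weighted sum = 0.318 bits.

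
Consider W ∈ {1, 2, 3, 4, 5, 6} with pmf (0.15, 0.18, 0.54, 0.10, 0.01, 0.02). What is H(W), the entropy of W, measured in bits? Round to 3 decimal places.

H(W) = −Σ p·log₂ p.
  −(0.15)·log₂(0.15) = 0.4105
  −(0.18)·log₂(0.18) = 0.4453
  −(0.54)·log₂(0.54) = 0.4800
  −(0.10)·log₂(0.10) = 0.3322
  −(0.01)·log₂(0.01) = 0.0664
  −(0.02)·log₂(0.02) = 0.1129
Sum: 0.4105 + 0.4453 + 0.4800 + 0.3322 + 0.0664 + 0.1129 = 1.847 bits.

1.847 bits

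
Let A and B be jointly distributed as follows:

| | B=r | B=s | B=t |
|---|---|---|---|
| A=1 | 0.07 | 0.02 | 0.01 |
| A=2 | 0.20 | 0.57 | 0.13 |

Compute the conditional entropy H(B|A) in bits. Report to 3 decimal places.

1.288 bits

Chain rule: H(B|A) = H(A,B) − H(A).
Marginals: p(A) = (0.1000, 0.9000), p(B) = (0.2700, 0.5900, 0.1400).
H(A,B) = 1.7572 bits; H(A) = 0.4690 bits.
H(B|A) = 1.7572 − 0.4690 = 1.288 bits.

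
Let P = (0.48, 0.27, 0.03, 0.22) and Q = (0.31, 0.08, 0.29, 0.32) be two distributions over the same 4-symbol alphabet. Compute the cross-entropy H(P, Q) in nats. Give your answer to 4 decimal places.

1.5319 nats

H(P,Q) = −Σ p·ln q.
  −0.48·ln(0.31) = 0.56217
  −0.27·ln(0.08) = 0.68195
  −0.03·ln(0.29) = 0.03714
  −0.22·ln(0.32) = 0.25068
H(P,Q) = 1.5319 nats.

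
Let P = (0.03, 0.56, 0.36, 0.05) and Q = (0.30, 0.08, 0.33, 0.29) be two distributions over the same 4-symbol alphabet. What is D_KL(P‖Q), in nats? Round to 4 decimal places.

0.9641 nats

D(P‖Q) = Σ p·ln(p/q).
  0.03·ln(0.03/0.30) = -0.06908
  0.56·ln(0.56/0.08) = 1.08971
  0.36·ln(0.36/0.33) = 0.03132
  0.05·ln(0.05/0.29) = -0.08789
D(P‖Q) = 0.9641 nats.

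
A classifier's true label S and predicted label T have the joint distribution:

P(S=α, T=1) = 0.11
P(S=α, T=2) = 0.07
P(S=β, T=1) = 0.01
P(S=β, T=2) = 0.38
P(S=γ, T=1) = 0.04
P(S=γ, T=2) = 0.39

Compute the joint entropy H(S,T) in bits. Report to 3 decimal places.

1.931 bits

H(S,T) = −Σ p(x,y)·log₂ p(x,y) over all 6 cells.
  cell (α,1): −0.11·log₂0.11 = 0.3503
  cell (α,2): −0.07·log₂0.07 = 0.2686
  cell (β,1): −0.01·log₂0.01 = 0.0664
  cell (β,2): −0.38·log₂0.38 = 0.5305
  cell (γ,1): −0.04·log₂0.04 = 0.1858
  cell (γ,2): −0.39·log₂0.39 = 0.5298
Sum = 1.931 bits.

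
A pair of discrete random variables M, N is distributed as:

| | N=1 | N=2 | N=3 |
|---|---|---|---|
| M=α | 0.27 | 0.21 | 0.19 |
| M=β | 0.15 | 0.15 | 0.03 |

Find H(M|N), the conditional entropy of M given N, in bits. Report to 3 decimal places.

0.874 bits

Marginals: p(M) = (0.6700, 0.3300), p(N) = (0.4200, 0.3600, 0.2200).
H(M|N) = Σ p(N) · H(M|N=·).
  N=1: p=0.4200, H(M|N=1) = 0.9403
  N=2: p=0.3600, H(M|N=2) = 0.9799
  N=3: p=0.2200, H(M|N=3) = 0.5746
Weighted sum = 0.874 bits.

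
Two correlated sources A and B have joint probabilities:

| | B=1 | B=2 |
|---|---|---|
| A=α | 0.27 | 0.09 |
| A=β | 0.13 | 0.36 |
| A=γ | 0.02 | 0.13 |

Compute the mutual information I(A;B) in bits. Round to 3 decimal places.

0.195 bits

Marginals: p(A) = (0.3600, 0.4900, 0.1500), p(B) = (0.4200, 0.5800).
I(A;B) = H(A) + H(B) − H(A,B).
H(A) = 1.4454, H(B) = 0.9815, H(A,B) = 2.2315.
I(A;B) = 1.4454 + 0.9815 − 2.2315 = 0.195 bits.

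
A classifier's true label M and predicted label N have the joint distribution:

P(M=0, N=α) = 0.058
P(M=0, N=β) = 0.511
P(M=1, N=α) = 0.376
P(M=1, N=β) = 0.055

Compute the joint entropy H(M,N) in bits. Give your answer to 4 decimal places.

H(M,N) = −Σ p(x,y)·log₂ p(x,y) over all 4 cells.
  cell (0,α): −0.058·log₂0.058 = 0.23825
  cell (0,β): −0.511·log₂0.511 = 0.49496
  cell (1,α): −0.376·log₂0.376 = 0.53061
  cell (1,β): −0.055·log₂0.055 = 0.23014
Sum = 1.4940 bits.

1.4940 bits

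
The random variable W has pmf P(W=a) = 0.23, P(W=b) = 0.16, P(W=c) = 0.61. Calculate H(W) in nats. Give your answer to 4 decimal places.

H(W) = −Σ p·ln p.
  −(0.23)·ln(0.23) = 0.33803
  −(0.16)·ln(0.16) = 0.29321
  −(0.61)·ln(0.61) = 0.30152
Sum: 0.33803 + 0.29321 + 0.30152 = 0.9328 nats.

0.9328 nats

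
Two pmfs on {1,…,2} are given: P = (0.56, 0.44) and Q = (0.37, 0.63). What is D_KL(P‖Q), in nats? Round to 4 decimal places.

0.0741 nats

D(P‖Q) = Σ p·ln(p/q).
  0.56·ln(0.56/0.37) = 0.23208
  0.44·ln(0.44/0.63) = -0.15794
D(P‖Q) = 0.0741 nats.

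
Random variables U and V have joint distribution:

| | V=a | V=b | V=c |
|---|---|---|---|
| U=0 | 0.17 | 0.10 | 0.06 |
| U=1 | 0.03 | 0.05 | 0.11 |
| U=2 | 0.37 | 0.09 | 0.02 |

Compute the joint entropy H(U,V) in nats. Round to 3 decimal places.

1.861 nats

H(U,V) = −Σ p(x,y)·ln p(x,y) over all 9 cells.
  cell (0,a): −0.17·ln0.17 = 0.3012
  cell (0,b): −0.10·ln0.10 = 0.2303
  cell (0,c): −0.06·ln0.06 = 0.1688
  cell (1,a): −0.03·ln0.03 = 0.1052
  cell (1,b): −0.05·ln0.05 = 0.1498
  cell (1,c): −0.11·ln0.11 = 0.2428
  cell (2,a): −0.37·ln0.37 = 0.3679
  cell (2,b): −0.09·ln0.09 = 0.2167
  cell (2,c): −0.02·ln0.02 = 0.0782
Sum = 1.861 nats.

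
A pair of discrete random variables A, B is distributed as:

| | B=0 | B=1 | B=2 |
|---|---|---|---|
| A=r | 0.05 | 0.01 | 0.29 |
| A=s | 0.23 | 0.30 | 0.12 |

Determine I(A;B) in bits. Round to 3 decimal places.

Marginals: p(A) = (0.3500, 0.6500), p(B) = (0.2800, 0.3100, 0.4100).
I(A;B) = Σ p(x,y)·log₂[p(x,y)/(p(x)p(y))].
  (r,0): 0.05·log₂(0.5102) = -0.0485
  (r,1): 0.01·log₂(0.0922) = -0.0344
  (r,2): 0.29·log₂(2.0209) = 0.2944
  (s,0): 0.23·log₂(1.2637) = 0.0777
  (s,1): 0.30·log₂(1.4888) = 0.1723
  (s,2): 0.12·log₂(0.4503) = -0.1381
Sum = 0.323 bits.

0.323 bits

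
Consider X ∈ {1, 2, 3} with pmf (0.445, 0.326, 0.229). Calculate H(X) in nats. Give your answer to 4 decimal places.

H(X) = −Σ p·ln p.
  −(0.445)·ln(0.445) = 0.36031
  −(0.326)·ln(0.326) = 0.36540
  −(0.229)·ln(0.229) = 0.33755
Sum: 0.36031 + 0.36540 + 0.33755 = 1.0633 nats.

1.0633 nats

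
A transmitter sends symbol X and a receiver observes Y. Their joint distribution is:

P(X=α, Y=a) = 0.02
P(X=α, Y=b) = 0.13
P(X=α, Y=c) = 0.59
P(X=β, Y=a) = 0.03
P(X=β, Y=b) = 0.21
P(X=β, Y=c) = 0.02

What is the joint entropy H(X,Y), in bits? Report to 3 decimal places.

H(X,Y) = −Σ p(x,y)·log₂ p(x,y) over all 6 cells.
  cell (α,a): −0.02·log₂0.02 = 0.1129
  cell (α,b): −0.13·log₂0.13 = 0.3826
  cell (α,c): −0.59·log₂0.59 = 0.4491
  cell (β,a): −0.03·log₂0.03 = 0.1518
  cell (β,b): −0.21·log₂0.21 = 0.4728
  cell (β,c): −0.02·log₂0.02 = 0.1129
Sum = 1.682 bits.

1.682 bits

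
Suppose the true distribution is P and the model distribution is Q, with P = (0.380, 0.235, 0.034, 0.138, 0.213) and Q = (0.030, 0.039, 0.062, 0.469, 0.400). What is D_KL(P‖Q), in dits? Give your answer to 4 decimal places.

0.4618 dits

D(P‖Q) = Σ p·log₁₀(p/q).
  0.380·log₁₀(0.380/0.030) = 0.41901
  0.235·log₁₀(0.235/0.039) = 0.18330
  0.034·log₁₀(0.034/0.062) = -0.00887
  0.138·log₁₀(0.138/0.469) = -0.07332
  0.213·log₁₀(0.213/0.400) = -0.05829
D(P‖Q) = 0.4618 dits.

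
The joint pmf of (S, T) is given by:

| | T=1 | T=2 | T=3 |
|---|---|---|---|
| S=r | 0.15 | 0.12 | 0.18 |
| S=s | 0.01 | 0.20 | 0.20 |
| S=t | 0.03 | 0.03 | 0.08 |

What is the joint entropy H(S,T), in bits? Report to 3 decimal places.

2.813 bits

H(S,T) = −Σ p(x,y)·log₂ p(x,y) over all 9 cells.
  cell (r,1): −0.15·log₂0.15 = 0.4105
  cell (r,2): −0.12·log₂0.12 = 0.3671
  cell (r,3): −0.18·log₂0.18 = 0.4453
  cell (s,1): −0.01·log₂0.01 = 0.0664
  cell (s,2): −0.20·log₂0.20 = 0.4644
  cell (s,3): −0.20·log₂0.20 = 0.4644
  cell (t,1): −0.03·log₂0.03 = 0.1518
  cell (t,2): −0.03·log₂0.03 = 0.1518
  cell (t,3): −0.08·log₂0.08 = 0.2915
Sum = 2.813 bits.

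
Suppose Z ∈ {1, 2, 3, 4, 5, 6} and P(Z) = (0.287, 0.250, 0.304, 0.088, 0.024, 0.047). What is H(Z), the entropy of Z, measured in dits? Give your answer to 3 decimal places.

0.657 dits

H(Z) = −Σ p·log₁₀ p.
  −(0.287)·log₁₀(0.287) = 0.1556
  −(0.250)·log₁₀(0.250) = 0.1505
  −(0.304)·log₁₀(0.304) = 0.1572
  −(0.088)·log₁₀(0.088) = 0.0929
  −(0.024)·log₁₀(0.024) = 0.0389
  −(0.047)·log₁₀(0.047) = 0.0624
Sum: 0.1556 + 0.1505 + 0.1572 + 0.0929 + 0.0389 + 0.0624 = 0.657 dits.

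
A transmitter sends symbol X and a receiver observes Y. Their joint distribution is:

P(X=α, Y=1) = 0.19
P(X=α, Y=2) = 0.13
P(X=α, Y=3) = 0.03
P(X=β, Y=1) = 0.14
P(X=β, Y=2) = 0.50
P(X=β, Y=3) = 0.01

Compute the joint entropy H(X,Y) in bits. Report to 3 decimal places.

H(X,Y) = −Σ p(x,y)·log₂ p(x,y) over all 6 cells.
  cell (α,1): −0.19·log₂0.19 = 0.4552
  cell (α,2): −0.13·log₂0.13 = 0.3826
  cell (α,3): −0.03·log₂0.03 = 0.1518
  cell (β,1): −0.14·log₂0.14 = 0.3971
  cell (β,2): −0.50·log₂0.50 = 0.5000
  cell (β,3): −0.01·log₂0.01 = 0.0664
Sum = 1.953 bits.

1.953 bits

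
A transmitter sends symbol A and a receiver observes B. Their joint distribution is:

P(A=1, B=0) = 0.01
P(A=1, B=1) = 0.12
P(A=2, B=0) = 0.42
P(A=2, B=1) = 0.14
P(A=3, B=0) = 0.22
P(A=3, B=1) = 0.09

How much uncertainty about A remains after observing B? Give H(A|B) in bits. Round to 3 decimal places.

Chain rule: H(A|B) = H(A,B) − H(B).
Marginals: p(A) = (0.1300, 0.5600, 0.3100), p(B) = (0.6500, 0.3500).
H(A,B) = 2.1495 bits; H(B) = 0.9341 bits.
H(A|B) = 2.1495 − 0.9341 = 1.215 bits.

1.215 bits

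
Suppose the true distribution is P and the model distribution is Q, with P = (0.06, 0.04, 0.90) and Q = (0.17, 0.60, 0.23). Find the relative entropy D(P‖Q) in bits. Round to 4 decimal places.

D(P‖Q) = Σ p·log₂(p/q).
  0.06·log₂(0.06/0.17) = -0.09015
  0.04·log₂(0.04/0.60) = -0.15628
  0.90·log₂(0.90/0.23) = 1.77146
D(P‖Q) = 1.5250 bits.

1.5250 bits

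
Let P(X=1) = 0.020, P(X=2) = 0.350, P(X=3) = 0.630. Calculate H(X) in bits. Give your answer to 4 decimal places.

1.0629 bits

H(X) = −Σ p·log₂ p.
  −(0.020)·log₂(0.020) = 0.11288
  −(0.350)·log₂(0.350) = 0.53010
  −(0.630)·log₂(0.630) = 0.41994
Sum: 0.11288 + 0.53010 + 0.41994 = 1.0629 bits.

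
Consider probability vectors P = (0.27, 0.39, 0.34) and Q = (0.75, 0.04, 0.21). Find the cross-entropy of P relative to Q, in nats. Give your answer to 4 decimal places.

1.8637 nats

H(P,Q) = −Σ p·ln q.
  −0.27·ln(0.75) = 0.07767
  −0.39·ln(0.04) = 1.25536
  −0.34·ln(0.21) = 0.53062
H(P,Q) = 1.8637 nats.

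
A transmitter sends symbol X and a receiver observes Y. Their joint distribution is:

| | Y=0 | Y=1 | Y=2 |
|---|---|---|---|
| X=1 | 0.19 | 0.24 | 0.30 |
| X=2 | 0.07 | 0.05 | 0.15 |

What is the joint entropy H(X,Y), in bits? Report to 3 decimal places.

H(X,Y) = −Σ p(x,y)·log₂ p(x,y) over all 6 cells.
  cell (1,0): −0.19·log₂0.19 = 0.4552
  cell (1,1): −0.24·log₂0.24 = 0.4941
  cell (1,2): −0.30·log₂0.30 = 0.5211
  cell (2,0): −0.07·log₂0.07 = 0.2686
  cell (2,1): −0.05·log₂0.05 = 0.2161
  cell (2,2): −0.15·log₂0.15 = 0.4105
Sum = 2.366 bits.

2.366 bits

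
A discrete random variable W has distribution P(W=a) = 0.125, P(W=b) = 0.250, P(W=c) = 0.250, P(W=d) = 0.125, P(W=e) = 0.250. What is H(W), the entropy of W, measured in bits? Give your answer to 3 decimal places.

H(W) = −Σ p·log₂ p.
  −(0.125)·log₂(0.125) = 0.3750
  −(0.250)·log₂(0.250) = 0.5000
  −(0.250)·log₂(0.250) = 0.5000
  −(0.125)·log₂(0.125) = 0.3750
  −(0.250)·log₂(0.250) = 0.5000
Sum: 0.3750 + 0.5000 + 0.5000 + 0.3750 + 0.5000 = 2.250 bits.

2.250 bits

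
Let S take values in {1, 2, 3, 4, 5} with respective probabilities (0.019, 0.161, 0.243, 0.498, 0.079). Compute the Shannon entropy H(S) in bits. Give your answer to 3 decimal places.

H(S) = −Σ p·log₂ p.
  −(0.019)·log₂(0.019) = 0.1086
  −(0.161)·log₂(0.161) = 0.4242
  −(0.243)·log₂(0.243) = 0.4960
  −(0.498)·log₂(0.498) = 0.5009
  −(0.079)·log₂(0.079) = 0.2893
Sum: 0.1086 + 0.4242 + 0.4960 + 0.5009 + 0.2893 = 1.819 bits.

1.819 bits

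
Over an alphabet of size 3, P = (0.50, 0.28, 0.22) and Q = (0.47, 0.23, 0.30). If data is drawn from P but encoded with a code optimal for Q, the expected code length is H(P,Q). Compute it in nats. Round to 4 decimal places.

H(P,Q) = −Σ p·ln q.
  −0.50·ln(0.47) = 0.37751
  −0.28·ln(0.23) = 0.41151
  −0.22·ln(0.30) = 0.26487
H(P,Q) = 1.0539 nats.

1.0539 nats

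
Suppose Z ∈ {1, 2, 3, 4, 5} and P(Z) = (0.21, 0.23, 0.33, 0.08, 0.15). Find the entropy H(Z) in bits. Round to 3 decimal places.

2.190 bits

H(Z) = −Σ p·log₂ p.
  −(0.21)·log₂(0.21) = 0.4728
  −(0.23)·log₂(0.23) = 0.4877
  −(0.33)·log₂(0.33) = 0.5278
  −(0.08)·log₂(0.08) = 0.2915
  −(0.15)·log₂(0.15) = 0.4105
Sum: 0.4728 + 0.4877 + 0.5278 + 0.2915 + 0.4105 = 2.190 bits.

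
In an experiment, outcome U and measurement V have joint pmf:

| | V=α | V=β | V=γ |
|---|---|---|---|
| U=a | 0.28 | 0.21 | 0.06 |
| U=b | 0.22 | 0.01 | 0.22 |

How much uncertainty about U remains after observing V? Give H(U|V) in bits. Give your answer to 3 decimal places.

0.763 bits

Marginals: p(U) = (0.5500, 0.4500), p(V) = (0.5000, 0.2200, 0.2800).
H(U|V) = Σ p(V) · H(U|V=·).
  V=α: p=0.5000, H(U|V=α) = 0.9896
  V=β: p=0.2200, H(U|V=β) = 0.2668
  V=γ: p=0.2800, H(U|V=γ) = 0.7496
Weighted sum = 0.763 bits.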